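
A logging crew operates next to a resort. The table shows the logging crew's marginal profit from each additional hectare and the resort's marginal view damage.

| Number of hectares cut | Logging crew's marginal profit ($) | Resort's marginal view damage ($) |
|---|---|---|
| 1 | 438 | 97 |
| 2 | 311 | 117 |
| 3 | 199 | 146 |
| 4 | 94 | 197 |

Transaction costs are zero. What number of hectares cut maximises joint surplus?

Bargaining reaches the level where marginal profit last exceeds marginal view damage.
That holds through level 3 (199 ≥ 146) but not at 4 (94 < 197).

3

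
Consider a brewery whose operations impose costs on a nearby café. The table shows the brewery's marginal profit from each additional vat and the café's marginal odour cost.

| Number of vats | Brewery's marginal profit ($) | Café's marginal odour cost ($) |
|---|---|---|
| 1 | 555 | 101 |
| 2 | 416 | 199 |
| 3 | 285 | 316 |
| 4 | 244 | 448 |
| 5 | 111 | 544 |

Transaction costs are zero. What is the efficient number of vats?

Bargaining reaches the level where marginal profit last exceeds marginal odour cost.
That holds through level 2 (416 ≥ 199) but not at 3 (285 < 316).

2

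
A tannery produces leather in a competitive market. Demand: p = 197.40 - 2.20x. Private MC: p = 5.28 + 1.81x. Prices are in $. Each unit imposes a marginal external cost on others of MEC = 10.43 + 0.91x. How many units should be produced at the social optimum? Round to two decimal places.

x* = 36.93

Social marginal cost = private MC + MEC = 15.71 + 2.72x.
Set SMC = demand: 15.71 + 2.72x = 197.40 - 2.20x → x* = 36.9289.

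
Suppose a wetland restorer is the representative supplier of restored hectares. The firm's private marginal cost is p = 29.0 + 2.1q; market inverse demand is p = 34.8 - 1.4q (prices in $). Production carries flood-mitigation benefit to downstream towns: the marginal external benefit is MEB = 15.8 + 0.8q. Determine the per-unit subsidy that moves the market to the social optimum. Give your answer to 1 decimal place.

Social marginal cost = private MC − MEB = 13.2 + 1.3q.
Set SMC = demand: 13.2 + 1.3q = 34.8 - 1.4q → q* = 8.0000.
The Pigouvian subsidy equals MEB at q*: 15.8 + 0.8×8.0000 = 22.2000.

subsidy = $22.2 per unit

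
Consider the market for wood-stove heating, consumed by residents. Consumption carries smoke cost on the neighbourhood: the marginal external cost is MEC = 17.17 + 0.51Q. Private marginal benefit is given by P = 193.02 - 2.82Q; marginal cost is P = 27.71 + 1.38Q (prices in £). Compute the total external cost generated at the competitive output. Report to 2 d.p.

Market equilibrium (private): 27.71 + 1.38Q = 193.02 - 2.82Q → Q_m = 39.3595.
Total external cost = ∫₀^{Q_m} (17.17 + 0.51Q) dQ = 17.17×39.3595 + ½×0.51×39.3595² = 1070.8410.

£1070.84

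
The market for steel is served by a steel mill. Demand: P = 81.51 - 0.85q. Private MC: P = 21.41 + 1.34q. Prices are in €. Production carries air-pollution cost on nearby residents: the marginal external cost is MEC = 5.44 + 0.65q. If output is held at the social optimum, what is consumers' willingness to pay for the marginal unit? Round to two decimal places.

Social marginal cost = private MC + MEC = 26.85 + 1.99q.
Set SMC = demand: 26.85 + 1.99q = 81.51 - 0.85q → q* = 19.2465.
Consumer price on the demand curve at q*: 81.51 − 0.85×19.2465 = 65.1505.

P = €65.15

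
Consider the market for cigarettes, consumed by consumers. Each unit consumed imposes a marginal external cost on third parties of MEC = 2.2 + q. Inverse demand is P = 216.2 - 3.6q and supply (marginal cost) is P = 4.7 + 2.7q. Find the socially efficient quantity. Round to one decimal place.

q* = 28.7

Social marginal benefit = demand − MEC = 214.0 - 4.6q.
Set SMB = MC: 214.0 - 4.6q = 4.7 + 2.7q → q* = 28.6712.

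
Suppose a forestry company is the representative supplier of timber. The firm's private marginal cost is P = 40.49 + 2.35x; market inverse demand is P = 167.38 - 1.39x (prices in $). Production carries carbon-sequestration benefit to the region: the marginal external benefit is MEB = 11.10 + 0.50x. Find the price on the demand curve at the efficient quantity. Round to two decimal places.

P = $108.18

Social marginal cost = private MC − MEB = 29.39 + 1.85x.
Set SMC = demand: 29.39 + 1.85x = 167.38 - 1.39x → x* = 42.5895.
Consumer price on the demand curve at x*: 167.38 − 1.39×42.5895 = 108.1806.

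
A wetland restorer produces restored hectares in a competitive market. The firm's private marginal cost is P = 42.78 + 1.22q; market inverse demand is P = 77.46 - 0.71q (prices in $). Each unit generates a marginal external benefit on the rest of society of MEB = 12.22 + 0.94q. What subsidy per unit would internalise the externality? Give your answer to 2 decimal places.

subsidy = $56.75 per unit

Social marginal cost = private MC − MEB = 30.56 + 0.28q.
Set SMC = demand: 30.56 + 0.28q = 77.46 - 0.71q → q* = 47.3737.
The Pigouvian subsidy equals MEB at q*: 12.22 + 0.94×47.3737 = 56.7513.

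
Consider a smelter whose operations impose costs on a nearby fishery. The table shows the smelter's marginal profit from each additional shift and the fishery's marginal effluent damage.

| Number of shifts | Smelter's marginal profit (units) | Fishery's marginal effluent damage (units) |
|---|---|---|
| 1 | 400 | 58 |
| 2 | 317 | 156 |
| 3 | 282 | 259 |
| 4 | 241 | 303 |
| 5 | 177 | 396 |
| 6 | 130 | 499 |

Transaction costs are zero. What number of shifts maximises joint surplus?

Bargaining reaches the level where marginal profit last exceeds marginal effluent damage.
That holds through level 3 (282 ≥ 259) but not at 4 (241 < 303).

3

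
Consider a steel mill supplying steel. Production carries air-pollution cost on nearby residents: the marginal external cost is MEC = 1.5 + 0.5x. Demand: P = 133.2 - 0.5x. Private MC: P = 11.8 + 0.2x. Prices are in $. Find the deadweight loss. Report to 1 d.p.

Market equilibrium (private): 11.8 + 0.2x = 133.2 - 0.5x → x_m = 173.4286.
Social marginal cost = private MC + MEC = 13.3 + 0.7x.
Set SMC = demand: 13.3 + 0.7x = 133.2 - 0.5x → x* = 99.9167.
Between x* and x_m the wedge SMC − demand runs linearly from 0 to MEC(x_m), so the loss is a triangle.
DWL = ½ × 73.5119 × 88.2143 = 3242.4004.

DWL = $3242.4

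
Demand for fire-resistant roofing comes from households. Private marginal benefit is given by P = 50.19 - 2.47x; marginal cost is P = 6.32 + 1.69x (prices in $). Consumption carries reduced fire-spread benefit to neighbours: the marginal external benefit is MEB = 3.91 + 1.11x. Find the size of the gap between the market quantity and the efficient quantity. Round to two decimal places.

5.12 units

Market equilibrium (private): 6.32 + 1.69x = 50.19 - 2.47x → x_m = 10.5457.
Social marginal benefit = demand + MEB = 54.10 - 1.36x.
Set SMB = MC: 54.10 - 1.36x = 6.32 + 1.69x → x* = 15.6656.
Gap = |10.5457 − 15.6656| = 5.1199.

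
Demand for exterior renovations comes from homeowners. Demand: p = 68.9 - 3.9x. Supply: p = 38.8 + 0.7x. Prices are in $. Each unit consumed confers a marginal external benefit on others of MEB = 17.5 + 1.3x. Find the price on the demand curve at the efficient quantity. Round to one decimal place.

Social marginal benefit = demand + MEB = 86.4 - 2.6x.
Set SMB = MC: 86.4 - 2.6x = 38.8 + 0.7x → x* = 14.4242.
Consumer price on the demand curve at x*: 68.9 − 3.9×14.4242 = 12.6456.

P = $12.6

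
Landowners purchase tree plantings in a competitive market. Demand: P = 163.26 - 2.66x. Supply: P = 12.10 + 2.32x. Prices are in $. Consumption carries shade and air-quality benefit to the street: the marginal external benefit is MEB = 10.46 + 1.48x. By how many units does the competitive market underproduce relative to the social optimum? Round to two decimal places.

15.82 units

Market equilibrium (private): 12.10 + 2.32x = 163.26 - 2.66x → x_m = 30.3534.
Social marginal benefit = demand + MEB = 173.72 - 1.18x.
Set SMB = MC: 173.72 - 1.18x = 12.10 + 2.32x → x* = 46.1771.
Gap = |30.3534 − 46.1771| = 15.8237.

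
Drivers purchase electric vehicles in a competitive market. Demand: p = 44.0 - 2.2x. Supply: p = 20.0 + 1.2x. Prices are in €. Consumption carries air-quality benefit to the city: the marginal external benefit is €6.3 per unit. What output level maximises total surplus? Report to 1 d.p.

x* = 8.9

Social marginal benefit = demand + MEB = 50.3 - 2.2x.
Set SMB = MC: 50.3 - 2.2x = 20.0 + 1.2x → x* = 8.9118.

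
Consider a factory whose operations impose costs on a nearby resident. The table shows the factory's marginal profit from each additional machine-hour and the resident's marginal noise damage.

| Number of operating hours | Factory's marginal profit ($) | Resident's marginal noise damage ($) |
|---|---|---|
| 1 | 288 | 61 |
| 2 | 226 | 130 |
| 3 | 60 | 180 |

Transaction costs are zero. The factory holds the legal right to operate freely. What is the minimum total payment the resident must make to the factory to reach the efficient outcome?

$60

Left alone the factory would choose level 3 (marginal profit stays positive).
Efficient level: k* = 2 (marginal profit ≥ marginal noise damage through 2).
The resident must at least cover the factory's forgone profit from cutting 3→2: 60 = 60.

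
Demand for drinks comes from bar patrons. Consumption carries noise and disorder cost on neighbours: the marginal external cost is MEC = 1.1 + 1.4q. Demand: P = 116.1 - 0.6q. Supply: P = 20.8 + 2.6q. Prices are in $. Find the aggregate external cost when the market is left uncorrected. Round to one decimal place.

Market equilibrium (private): 20.8 + 2.6q = 116.1 - 0.6q → q_m = 29.7813.
Total external cost = ∫₀^{q_m} (1.1 + 1.4q) dq = 1.1×29.7813 + ½×1.4×29.7813² = 653.6075.

$653.6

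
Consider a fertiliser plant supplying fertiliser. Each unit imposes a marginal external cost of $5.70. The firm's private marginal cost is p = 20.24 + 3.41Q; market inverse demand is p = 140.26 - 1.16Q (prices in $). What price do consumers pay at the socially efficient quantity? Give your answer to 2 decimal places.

P = $111.24

Social marginal cost = private MC + MEC = 25.94 + 3.41Q.
Set SMC = demand: 25.94 + 3.41Q = 140.26 - 1.16Q → Q* = 25.0153.
Consumer price on the demand curve at Q*: 140.26 − 1.16×25.0153 = 111.2423.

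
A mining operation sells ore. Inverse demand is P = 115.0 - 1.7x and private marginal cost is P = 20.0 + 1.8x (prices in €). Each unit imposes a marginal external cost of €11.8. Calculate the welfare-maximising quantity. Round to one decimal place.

Social marginal cost = private MC + MEC = 31.8 + 1.8x.
Set SMC = demand: 31.8 + 1.8x = 115.0 - 1.7x → x* = 23.7714.

x* = 23.8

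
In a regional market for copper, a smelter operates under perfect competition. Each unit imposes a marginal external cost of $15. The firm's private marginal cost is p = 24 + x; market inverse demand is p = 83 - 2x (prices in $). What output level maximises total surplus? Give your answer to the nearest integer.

x* = 15

Social marginal cost = private MC + MEC = 39 + x.
Set SMC = demand: 39 + x = 83 - 2x → x* = 14.6667.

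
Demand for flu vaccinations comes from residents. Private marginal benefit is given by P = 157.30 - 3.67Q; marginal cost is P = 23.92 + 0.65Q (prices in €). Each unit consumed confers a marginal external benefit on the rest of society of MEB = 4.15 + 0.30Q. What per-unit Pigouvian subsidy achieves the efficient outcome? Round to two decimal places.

subsidy = €14.41 per unit

Social marginal benefit = demand + MEB = 161.45 - 3.37Q.
Set SMB = MC: 161.45 - 3.37Q = 23.92 + 0.65Q → Q* = 34.2114.
The Pigouvian subsidy equals MEB at Q*: 4.15 + 0.30×34.2114 = 14.4134.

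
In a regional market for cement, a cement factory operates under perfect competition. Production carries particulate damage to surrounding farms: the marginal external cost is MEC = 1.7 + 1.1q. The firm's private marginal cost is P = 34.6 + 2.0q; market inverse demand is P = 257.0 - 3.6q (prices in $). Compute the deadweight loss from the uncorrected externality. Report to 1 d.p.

DWL = $153.7

Market equilibrium (private): 34.6 + 2.0q = 257.0 - 3.6q → q_m = 39.7143.
Social marginal cost = private MC + MEC = 36.3 + 3.1q.
Set SMC = demand: 36.3 + 3.1q = 257.0 - 3.6q → q* = 32.9403.
Height of the DWL triangle at q_m is SMC(q_m) − demand(q_m) = MEC(q_m) = 45.3857.
DWL = ½ × 6.7740 × 45.3857 = 153.7214.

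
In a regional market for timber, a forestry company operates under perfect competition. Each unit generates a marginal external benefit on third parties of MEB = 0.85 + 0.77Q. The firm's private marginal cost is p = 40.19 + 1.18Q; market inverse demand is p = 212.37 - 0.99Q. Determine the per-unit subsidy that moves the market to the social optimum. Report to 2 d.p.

subsidy = 96.02 per unit

Social marginal cost = private MC − MEB = 39.34 + 0.41Q.
Set SMC = demand: 39.34 + 0.41Q = 212.37 - 0.99Q → Q* = 123.5929.
The Pigouvian subsidy equals MEB at Q*: 0.85 + 0.77×123.5929 = 96.0165.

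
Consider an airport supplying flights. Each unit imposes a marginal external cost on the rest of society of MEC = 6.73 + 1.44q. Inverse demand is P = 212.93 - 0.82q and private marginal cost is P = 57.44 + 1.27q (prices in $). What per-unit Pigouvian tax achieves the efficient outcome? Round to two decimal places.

Social marginal cost = private MC + MEC = 64.17 + 2.71q.
Set SMC = demand: 64.17 + 2.71q = 212.93 - 0.82q → q* = 42.1416.
The Pigouvian tax equals MEC at q*: 6.73 + 1.44×42.1416 = 67.4139.

tax = $67.41 per unit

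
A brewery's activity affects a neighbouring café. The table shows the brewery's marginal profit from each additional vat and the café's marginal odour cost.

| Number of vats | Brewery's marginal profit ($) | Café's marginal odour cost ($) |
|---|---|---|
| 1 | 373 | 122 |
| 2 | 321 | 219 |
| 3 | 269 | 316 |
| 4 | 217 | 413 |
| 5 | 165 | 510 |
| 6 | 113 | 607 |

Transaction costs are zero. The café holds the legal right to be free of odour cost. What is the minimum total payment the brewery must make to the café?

$341

Efficient level: marginal profit ≥ marginal odour cost through level 2, so k* = 2.
With the café holding the right, the brewery must at least compensate total damage at k*: 122 + 219 = 341.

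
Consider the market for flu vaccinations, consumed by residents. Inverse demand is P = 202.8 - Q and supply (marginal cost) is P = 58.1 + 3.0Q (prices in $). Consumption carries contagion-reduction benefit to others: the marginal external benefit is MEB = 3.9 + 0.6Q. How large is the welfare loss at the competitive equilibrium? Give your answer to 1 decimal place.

DWL = $96.4

Market equilibrium (private): 58.1 + 3.0Q = 202.8 - Q → Q_m = 36.1750.
Social marginal benefit = demand + MEB = 206.7 - 0.4Q.
Set SMB = MC: 206.7 - 0.4Q = 58.1 + 3.0Q → Q* = 43.7059.
The loss is the area between SMB and MC from Q* to Q_m; with linear curves that's a triangle of height MEB(Q_m).
DWL = ½ × 7.5309 × 25.6050 = 96.4143.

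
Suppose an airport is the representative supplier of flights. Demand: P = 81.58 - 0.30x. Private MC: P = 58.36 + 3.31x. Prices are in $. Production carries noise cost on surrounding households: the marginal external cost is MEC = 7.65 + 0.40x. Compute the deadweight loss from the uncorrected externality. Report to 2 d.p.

Market equilibrium (private): 58.36 + 3.31x = 81.58 - 0.30x → x_m = 6.4321.
Social marginal cost = private MC + MEC = 66.01 + 3.71x.
Set SMC = demand: 66.01 + 3.71x = 81.58 - 0.30x → x* = 3.8828.
The loss is the area between SMC and demand from x* to x_m; with linear curves that's a triangle of height MEC(x_m).
DWL = ½ × 2.5493 × 10.2229 = 13.0306.

DWL = $13.03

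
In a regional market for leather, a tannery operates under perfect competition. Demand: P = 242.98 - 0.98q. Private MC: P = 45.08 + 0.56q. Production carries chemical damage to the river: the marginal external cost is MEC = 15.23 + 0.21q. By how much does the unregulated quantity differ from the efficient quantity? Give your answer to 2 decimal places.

24.12 units

Market equilibrium (private): 45.08 + 0.56q = 242.98 - 0.98q → q_m = 128.5065.
Social marginal cost = private MC + MEC = 60.31 + 0.77q.
Set SMC = demand: 60.31 + 0.77q = 242.98 - 0.98q → q* = 104.3829.
Gap = |128.5065 − 104.3829| = 24.1236.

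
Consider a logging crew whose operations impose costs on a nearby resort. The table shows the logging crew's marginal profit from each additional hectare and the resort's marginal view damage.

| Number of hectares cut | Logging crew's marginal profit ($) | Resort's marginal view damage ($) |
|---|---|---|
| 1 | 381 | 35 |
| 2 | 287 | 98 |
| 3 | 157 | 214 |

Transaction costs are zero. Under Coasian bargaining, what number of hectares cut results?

Bargaining reaches the level where marginal profit last exceeds marginal view damage.
That holds through level 2 (287 ≥ 98) but not at 3 (157 < 214).

2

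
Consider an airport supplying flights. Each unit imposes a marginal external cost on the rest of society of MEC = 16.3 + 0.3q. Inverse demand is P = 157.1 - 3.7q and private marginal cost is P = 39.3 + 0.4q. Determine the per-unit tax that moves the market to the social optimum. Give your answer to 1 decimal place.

tax = 23.2 per unit

Social marginal cost = private MC + MEC = 55.6 + 0.7q.
Set SMC = demand: 55.6 + 0.7q = 157.1 - 3.7q → q* = 23.0682.
The Pigouvian tax equals MEC at q*: 16.3 + 0.3×23.0682 = 23.2205.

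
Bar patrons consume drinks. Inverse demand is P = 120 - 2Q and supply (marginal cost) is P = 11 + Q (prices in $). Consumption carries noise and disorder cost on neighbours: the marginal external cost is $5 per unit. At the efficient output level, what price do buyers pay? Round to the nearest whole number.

P = $51

Social marginal benefit = demand − MEC = 115 - 2Q.
Set SMB = MC: 115 - 2Q = 11 + Q → Q* = 34.6667.
Consumer price on the demand curve at Q*: 120 − 2×34.6667 = 50.6666.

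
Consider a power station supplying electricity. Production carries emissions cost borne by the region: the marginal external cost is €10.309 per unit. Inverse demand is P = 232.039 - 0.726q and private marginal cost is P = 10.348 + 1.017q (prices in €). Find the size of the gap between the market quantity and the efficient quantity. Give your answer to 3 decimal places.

5.915 units

Market equilibrium (private): 10.348 + 1.017q = 232.039 - 0.726q → q_m = 127.1893.
Social marginal cost = private MC + MEC = 20.657 + 1.017q.
Set SMC = demand: 20.657 + 1.017q = 232.039 - 0.726q → q* = 121.2748.
Gap = |127.1893 − 121.2748| = 5.9145.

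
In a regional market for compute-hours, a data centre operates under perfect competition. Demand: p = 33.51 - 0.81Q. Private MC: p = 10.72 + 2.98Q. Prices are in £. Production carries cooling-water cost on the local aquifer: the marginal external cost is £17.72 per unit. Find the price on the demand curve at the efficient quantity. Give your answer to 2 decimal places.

P = £32.43

Social marginal cost = private MC + MEC = 28.44 + 2.98Q.
Set SMC = demand: 28.44 + 2.98Q = 33.51 - 0.81Q → Q* = 1.3377.
Consumer price on the demand curve at Q*: 33.51 − 0.81×1.3377 = 32.4265.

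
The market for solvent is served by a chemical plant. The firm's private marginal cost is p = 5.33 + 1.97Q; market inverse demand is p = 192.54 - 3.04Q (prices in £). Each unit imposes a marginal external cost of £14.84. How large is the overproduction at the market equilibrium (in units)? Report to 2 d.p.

Market equilibrium (private): 5.33 + 1.97Q = 192.54 - 3.04Q → Q_m = 37.3673.
Social marginal cost = private MC + MEC = 20.17 + 1.97Q.
Set SMC = demand: 20.17 + 1.97Q = 192.54 - 3.04Q → Q* = 34.4052.
Gap = |37.3673 − 34.4052| = 2.9621.

2.96 units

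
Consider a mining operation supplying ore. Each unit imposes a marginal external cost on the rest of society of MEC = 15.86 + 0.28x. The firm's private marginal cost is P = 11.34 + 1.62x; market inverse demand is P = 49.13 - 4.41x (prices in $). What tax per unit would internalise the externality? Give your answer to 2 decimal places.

tax = $16.83 per unit

Social marginal cost = private MC + MEC = 27.20 + 1.90x.
Set SMC = demand: 27.20 + 1.90x = 49.13 - 4.41x → x* = 3.4754.
The Pigouvian tax equals MEC at x*: 15.86 + 0.28×3.4754 = 16.8331.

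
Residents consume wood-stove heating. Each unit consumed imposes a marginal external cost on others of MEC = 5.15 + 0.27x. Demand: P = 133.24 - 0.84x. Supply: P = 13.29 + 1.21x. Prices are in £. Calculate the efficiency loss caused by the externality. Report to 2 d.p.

Market equilibrium (private): 13.29 + 1.21x = 133.24 - 0.84x → x_m = 58.5122.
Social marginal benefit = demand − MEC = 128.09 - 1.11x.
Set SMB = MC: 128.09 - 1.11x = 13.29 + 1.21x → x* = 49.4828.
The welfare-loss triangle has base |x_m − x*| and height MEC(x_m) (the vertical gap between SMB and MC is zero at x* and MEC at x_m).
DWL = ½ × 9.0294 × 20.9483 = 94.5753.

DWL = £94.58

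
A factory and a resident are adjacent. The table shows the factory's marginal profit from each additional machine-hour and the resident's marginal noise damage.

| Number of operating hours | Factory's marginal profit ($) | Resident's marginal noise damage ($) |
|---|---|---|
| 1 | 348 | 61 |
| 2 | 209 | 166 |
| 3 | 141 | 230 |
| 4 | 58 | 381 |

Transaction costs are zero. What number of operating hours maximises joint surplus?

2

Bargaining reaches the level where marginal profit last exceeds marginal noise damage.
That holds through level 2 (209 ≥ 166) but not at 3 (141 < 230).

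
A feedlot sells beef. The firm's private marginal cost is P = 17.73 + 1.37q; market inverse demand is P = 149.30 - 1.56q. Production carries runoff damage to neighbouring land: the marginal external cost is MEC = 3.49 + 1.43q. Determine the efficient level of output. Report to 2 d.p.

q* = 29.38

Social marginal cost = private MC + MEC = 21.22 + 2.80q.
Set SMC = demand: 21.22 + 2.80q = 149.30 - 1.56q → q* = 29.3761.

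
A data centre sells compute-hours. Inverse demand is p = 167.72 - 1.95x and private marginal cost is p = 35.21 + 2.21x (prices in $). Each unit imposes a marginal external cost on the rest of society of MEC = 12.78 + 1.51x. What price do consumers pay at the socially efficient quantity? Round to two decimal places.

Social marginal cost = private MC + MEC = 47.99 + 3.72x.
Set SMC = demand: 47.99 + 3.72x = 167.72 - 1.95x → x* = 21.1164.
Consumer price on the demand curve at x*: 167.72 − 1.95×21.1164 = 126.5430.

P = $126.54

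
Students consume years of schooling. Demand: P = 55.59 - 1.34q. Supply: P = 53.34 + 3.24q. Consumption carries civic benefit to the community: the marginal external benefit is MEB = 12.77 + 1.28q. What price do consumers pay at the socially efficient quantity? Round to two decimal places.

Social marginal benefit = demand + MEB = 68.36 - 0.06q.
Set SMB = MC: 68.36 - 0.06q = 53.34 + 3.24q → q* = 4.5515.
Consumer price on the demand curve at q*: 55.59 − 1.34×4.5515 = 49.4910.

P = 49.49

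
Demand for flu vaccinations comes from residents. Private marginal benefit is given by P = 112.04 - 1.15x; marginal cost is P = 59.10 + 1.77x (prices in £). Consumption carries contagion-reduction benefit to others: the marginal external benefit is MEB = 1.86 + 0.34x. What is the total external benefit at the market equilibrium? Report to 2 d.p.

Market equilibrium (private): 59.10 + 1.77x = 112.04 - 1.15x → x_m = 18.1301.
Total external benefit = ∫₀^{x_m} (1.86 + 0.34x) dx = 1.86×18.1301 + ½×0.34×18.1301² = 89.6011.

£89.60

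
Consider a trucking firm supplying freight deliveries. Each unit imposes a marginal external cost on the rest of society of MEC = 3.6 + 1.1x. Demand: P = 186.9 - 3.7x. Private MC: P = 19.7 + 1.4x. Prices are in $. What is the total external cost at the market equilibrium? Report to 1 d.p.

$709.2

Market equilibrium (private): 19.7 + 1.4x = 186.9 - 3.7x → x_m = 32.7843.
Total external cost = ∫₀^{x_m} (3.6 + 1.1x) dx = 3.6×32.7843 + ½×1.1×32.7843² = 709.1692.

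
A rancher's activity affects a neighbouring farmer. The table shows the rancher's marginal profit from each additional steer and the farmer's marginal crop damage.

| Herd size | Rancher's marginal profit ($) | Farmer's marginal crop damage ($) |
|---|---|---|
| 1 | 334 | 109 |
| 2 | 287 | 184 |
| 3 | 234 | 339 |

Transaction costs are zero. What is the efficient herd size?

Bargaining reaches the level where marginal profit last exceeds marginal crop damage.
That holds through level 2 (287 ≥ 184) but not at 3 (234 < 339).

2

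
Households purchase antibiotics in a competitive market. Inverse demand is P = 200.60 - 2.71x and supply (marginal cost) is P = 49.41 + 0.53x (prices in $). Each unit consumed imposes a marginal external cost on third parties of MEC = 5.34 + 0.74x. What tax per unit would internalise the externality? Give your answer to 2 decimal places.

tax = $32.46 per unit

Social marginal benefit = demand − MEC = 195.26 - 3.45x.
Set SMB = MC: 195.26 - 3.45x = 49.41 + 0.53x → x* = 36.6457.
The Pigouvian tax equals MEC at x*: 5.34 + 0.74×36.6457 = 32.4578.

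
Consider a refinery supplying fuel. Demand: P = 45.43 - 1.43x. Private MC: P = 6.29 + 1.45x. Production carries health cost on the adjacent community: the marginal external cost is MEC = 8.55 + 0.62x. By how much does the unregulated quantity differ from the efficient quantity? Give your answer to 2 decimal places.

Market equilibrium (private): 6.29 + 1.45x = 45.43 - 1.43x → x_m = 13.5903.
Social marginal cost = private MC + MEC = 14.84 + 2.07x.
Set SMC = demand: 14.84 + 2.07x = 45.43 - 1.43x → x* = 8.7400.
Gap = |13.5903 − 8.7400| = 4.8503.

4.85 units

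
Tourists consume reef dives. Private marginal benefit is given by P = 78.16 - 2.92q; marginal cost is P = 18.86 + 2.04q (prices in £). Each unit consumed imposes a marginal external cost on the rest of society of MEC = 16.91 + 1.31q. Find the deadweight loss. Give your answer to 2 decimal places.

DWL = £84.60

Market equilibrium (private): 18.86 + 2.04q = 78.16 - 2.92q → q_m = 11.9556.
Social marginal benefit = demand − MEC = 61.25 - 4.23q.
Set SMB = MC: 61.25 - 4.23q = 18.86 + 2.04q → q* = 6.7608.
Between q* and q_m the wedge MC − SMB runs linearly from 0 to MEC(q_m), so the loss is a triangle.
DWL = ½ × 5.1948 × 32.5719 = 84.6023.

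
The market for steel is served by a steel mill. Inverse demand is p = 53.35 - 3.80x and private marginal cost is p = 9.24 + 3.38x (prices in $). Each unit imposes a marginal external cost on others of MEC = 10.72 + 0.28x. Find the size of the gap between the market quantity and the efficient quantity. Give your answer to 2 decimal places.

1.67 units

Market equilibrium (private): 9.24 + 3.38x = 53.35 - 3.80x → x_m = 6.1435.
Social marginal cost = private MC + MEC = 19.96 + 3.66x.
Set SMC = demand: 19.96 + 3.66x = 53.35 - 3.80x → x* = 4.4759.
Gap = |6.1435 − 4.4759| = 1.6676.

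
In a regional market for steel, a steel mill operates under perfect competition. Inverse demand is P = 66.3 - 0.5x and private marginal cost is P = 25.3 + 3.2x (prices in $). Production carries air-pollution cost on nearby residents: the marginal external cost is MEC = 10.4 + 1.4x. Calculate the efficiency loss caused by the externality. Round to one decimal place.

DWL = $65.8

Market equilibrium (private): 25.3 + 3.2x = 66.3 - 0.5x → x_m = 11.0811.
Social marginal cost = private MC + MEC = 35.7 + 4.6x.
Set SMC = demand: 35.7 + 4.6x = 66.3 - 0.5x → x* = 6.0000.
Height of the DWL triangle at x_m is SMC(x_m) − demand(x_m) = MEC(x_m) = 25.9135.
DWL = ½ × 5.0811 × 25.9135 = 65.8345.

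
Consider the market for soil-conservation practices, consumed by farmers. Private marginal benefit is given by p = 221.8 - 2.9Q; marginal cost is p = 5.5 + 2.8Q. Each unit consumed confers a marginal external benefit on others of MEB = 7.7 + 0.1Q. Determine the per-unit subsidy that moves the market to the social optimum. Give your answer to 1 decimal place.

Social marginal benefit = demand + MEB = 229.5 - 2.8Q.
Set SMB = MC: 229.5 - 2.8Q = 5.5 + 2.8Q → Q* = 40.0000.
The Pigouvian subsidy equals MEB at Q*: 7.7 + 0.1×40.0000 = 11.7000.

subsidy = 11.7 per unit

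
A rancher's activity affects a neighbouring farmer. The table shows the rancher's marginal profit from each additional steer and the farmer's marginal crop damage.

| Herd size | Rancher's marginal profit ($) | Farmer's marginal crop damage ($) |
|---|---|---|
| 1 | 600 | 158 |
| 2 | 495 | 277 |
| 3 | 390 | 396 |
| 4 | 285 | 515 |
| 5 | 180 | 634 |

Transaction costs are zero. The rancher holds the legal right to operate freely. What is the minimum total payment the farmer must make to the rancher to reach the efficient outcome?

$855

Left alone the rancher would choose level 5 (marginal profit stays positive).
Efficient level: k* = 2 (marginal profit ≥ marginal crop damage through 2).
The farmer must at least cover the rancher's forgone profit from cutting 5→2: 390 + 285 + 180 = 855.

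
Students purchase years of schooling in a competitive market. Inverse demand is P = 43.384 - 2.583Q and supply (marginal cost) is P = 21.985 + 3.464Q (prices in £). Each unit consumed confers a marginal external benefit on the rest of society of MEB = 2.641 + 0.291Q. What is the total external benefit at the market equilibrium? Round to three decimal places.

Market equilibrium (private): 21.985 + 3.464Q = 43.384 - 2.583Q → Q_m = 3.5388.
Total external benefit = ∫₀^{Q_m} (2.641 + 0.291Q) dQ = 2.641×3.5388 + ½×0.291×3.5388² = 11.1681.

£11.168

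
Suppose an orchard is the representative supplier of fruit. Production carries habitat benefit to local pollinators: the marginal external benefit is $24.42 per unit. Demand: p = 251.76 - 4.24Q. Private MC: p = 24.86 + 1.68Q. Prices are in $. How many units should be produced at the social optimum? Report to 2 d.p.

Social marginal cost = private MC − MEB = 0.44 + 1.68Q.
Set SMC = demand: 0.44 + 1.68Q = 251.76 - 4.24Q → Q* = 42.4527.

Q* = 42.45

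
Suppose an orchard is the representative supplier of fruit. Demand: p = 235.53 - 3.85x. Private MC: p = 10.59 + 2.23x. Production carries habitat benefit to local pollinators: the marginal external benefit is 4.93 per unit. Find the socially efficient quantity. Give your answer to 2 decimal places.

Social marginal cost = private MC − MEB = 5.66 + 2.23x.
Set SMC = demand: 5.66 + 2.23x = 235.53 - 3.85x → x* = 37.8076.

x* = 37.81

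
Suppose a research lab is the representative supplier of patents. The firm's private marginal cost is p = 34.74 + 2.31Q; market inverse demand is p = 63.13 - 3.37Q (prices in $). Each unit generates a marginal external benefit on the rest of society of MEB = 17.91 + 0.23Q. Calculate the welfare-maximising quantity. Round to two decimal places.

Social marginal cost = private MC − MEB = 16.83 + 2.08Q.
Set SMC = demand: 16.83 + 2.08Q = 63.13 - 3.37Q → Q* = 8.4954.

Q* = 8.50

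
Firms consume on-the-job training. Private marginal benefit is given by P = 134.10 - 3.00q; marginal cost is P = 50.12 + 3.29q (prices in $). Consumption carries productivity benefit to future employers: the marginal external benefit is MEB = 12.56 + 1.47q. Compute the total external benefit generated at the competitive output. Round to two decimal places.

Market equilibrium (private): 50.12 + 3.29q = 134.10 - 3.00q → q_m = 13.3514.
Total external benefit = ∫₀^{q_m} (12.56 + 1.47q) dq = 12.56×13.3514 + ½×1.47×13.3514² = 298.7146.

$298.71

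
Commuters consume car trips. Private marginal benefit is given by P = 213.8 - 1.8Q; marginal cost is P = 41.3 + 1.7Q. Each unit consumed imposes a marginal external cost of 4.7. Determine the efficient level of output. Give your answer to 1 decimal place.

Q* = 47.9

Social marginal benefit = demand − MEC = 209.1 - 1.8Q.
Set SMB = MC: 209.1 - 1.8Q = 41.3 + 1.7Q → Q* = 47.9429.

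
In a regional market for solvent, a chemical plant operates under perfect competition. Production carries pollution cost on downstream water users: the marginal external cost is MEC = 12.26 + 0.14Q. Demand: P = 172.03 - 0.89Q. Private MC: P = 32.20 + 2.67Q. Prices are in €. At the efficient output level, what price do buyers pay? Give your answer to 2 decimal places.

Social marginal cost = private MC + MEC = 44.46 + 2.81Q.
Set SMC = demand: 44.46 + 2.81Q = 172.03 - 0.89Q → Q* = 34.4784.
Consumer price on the demand curve at Q*: 172.03 − 0.89×34.4784 = 141.3442.

P = €141.34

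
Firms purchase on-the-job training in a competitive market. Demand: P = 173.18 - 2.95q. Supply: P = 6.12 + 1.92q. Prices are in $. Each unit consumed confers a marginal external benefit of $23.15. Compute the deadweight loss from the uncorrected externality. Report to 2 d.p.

DWL = $55.02

Market equilibrium (private): 6.12 + 1.92q = 173.18 - 2.95q → q_m = 34.3039.
Social marginal benefit = demand + MEB = 196.33 - 2.95q.
Set SMB = MC: 196.33 - 2.95q = 6.12 + 1.92q → q* = 39.0575.
Height of the DWL triangle at q_m is SMB(q_m) − MC(q_m) = MEB(q_m) = 23.1500.
DWL = ½ × 4.7536 × 23.1500 = 55.0229.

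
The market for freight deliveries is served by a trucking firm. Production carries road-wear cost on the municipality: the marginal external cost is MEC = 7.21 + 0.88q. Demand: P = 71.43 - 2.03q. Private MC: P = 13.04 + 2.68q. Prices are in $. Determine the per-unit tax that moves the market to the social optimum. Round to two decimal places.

tax = $15.27 per unit

Social marginal cost = private MC + MEC = 20.25 + 3.56q.
Set SMC = demand: 20.25 + 3.56q = 71.43 - 2.03q → q* = 9.1556.
The Pigouvian tax equals MEC at q*: 7.21 + 0.88×9.1556 = 15.2669.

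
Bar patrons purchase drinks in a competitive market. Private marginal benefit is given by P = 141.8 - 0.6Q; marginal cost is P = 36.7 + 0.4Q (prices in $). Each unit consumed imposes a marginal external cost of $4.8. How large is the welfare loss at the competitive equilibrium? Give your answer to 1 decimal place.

Market equilibrium (private): 36.7 + 0.4Q = 141.8 - 0.6Q → Q_m = 105.1000.
Social marginal benefit = demand − MEC = 137.0 - 0.6Q.
Set SMB = MC: 137.0 - 0.6Q = 36.7 + 0.4Q → Q* = 100.3000.
The welfare-loss triangle has base |Q_m − Q*| and height MEC(Q_m) (the vertical gap between SMB and MC is zero at Q* and MEC at Q_m).
DWL = ½ × 4.8000 × 4.8000 = 11.5200.

DWL = $11.5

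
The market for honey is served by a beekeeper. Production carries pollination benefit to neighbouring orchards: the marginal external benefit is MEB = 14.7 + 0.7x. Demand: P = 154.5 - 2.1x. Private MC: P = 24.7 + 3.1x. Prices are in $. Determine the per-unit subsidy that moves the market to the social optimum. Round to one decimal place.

subsidy = $37.2 per unit

Social marginal cost = private MC − MEB = 10.0 + 2.4x.
Set SMC = demand: 10.0 + 2.4x = 154.5 - 2.1x → x* = 32.1111.
The Pigouvian subsidy equals MEB at x*: 14.7 + 0.7×32.1111 = 37.1778.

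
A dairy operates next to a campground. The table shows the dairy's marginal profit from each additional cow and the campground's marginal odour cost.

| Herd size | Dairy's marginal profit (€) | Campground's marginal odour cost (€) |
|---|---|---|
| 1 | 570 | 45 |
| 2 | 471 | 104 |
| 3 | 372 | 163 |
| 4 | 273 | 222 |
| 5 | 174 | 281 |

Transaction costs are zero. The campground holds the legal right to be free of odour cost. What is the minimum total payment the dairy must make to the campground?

Efficient level: marginal profit ≥ marginal odour cost through level 4, so k* = 4.
With the campground holding the right, the dairy must at least compensate total damage at k*: 45 + 104 + 163 + 222 = 534.

€534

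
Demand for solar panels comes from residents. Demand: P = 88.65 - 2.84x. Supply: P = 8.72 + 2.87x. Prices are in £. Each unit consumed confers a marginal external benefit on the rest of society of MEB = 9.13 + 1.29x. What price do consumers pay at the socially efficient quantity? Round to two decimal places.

Social marginal benefit = demand + MEB = 97.78 - 1.55x.
Set SMB = MC: 97.78 - 1.55x = 8.72 + 2.87x → x* = 20.1493.
Consumer price on the demand curve at x*: 88.65 − 2.84×20.1493 = 31.4260.

P = £31.43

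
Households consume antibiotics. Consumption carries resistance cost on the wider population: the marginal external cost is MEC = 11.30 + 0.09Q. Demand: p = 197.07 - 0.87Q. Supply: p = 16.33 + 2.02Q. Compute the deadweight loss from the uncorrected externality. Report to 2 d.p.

DWL = 48.08

Market equilibrium (private): 16.33 + 2.02Q = 197.07 - 0.87Q → Q_m = 62.5398.
Social marginal benefit = demand − MEC = 185.77 - 0.96Q.
Set SMB = MC: 185.77 - 0.96Q = 16.33 + 2.02Q → Q* = 56.8591.
Height of the DWL triangle at Q_m is MC(Q_m) − SMB(Q_m) = MEC(Q_m) = 16.9286.
DWL = ½ × 5.6807 × 16.9286 = 48.0831.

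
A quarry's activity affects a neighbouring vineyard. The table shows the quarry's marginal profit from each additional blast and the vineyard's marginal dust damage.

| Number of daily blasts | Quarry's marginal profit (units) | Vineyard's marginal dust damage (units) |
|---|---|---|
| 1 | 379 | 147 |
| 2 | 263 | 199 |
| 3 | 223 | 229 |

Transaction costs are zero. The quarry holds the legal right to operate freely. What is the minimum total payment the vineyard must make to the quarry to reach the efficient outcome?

Left alone the quarry would choose level 3 (marginal profit stays positive).
Efficient level: k* = 2 (marginal profit ≥ marginal dust damage through 2).
The vineyard must at least cover the quarry's forgone profit from cutting 3→2: 223 = 223.

223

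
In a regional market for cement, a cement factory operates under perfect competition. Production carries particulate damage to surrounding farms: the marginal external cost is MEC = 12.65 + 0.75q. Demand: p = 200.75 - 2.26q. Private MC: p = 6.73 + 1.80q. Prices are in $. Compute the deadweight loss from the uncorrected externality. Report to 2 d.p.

DWL = $244.43

Market equilibrium (private): 6.73 + 1.80q = 200.75 - 2.26q → q_m = 47.7882.
Social marginal cost = private MC + MEC = 19.38 + 2.55q.
Set SMC = demand: 19.38 + 2.55q = 200.75 - 2.26q → q* = 37.7069.
Height of the DWL triangle at q_m is SMC(q_m) − demand(q_m) = MEC(q_m) = 48.4911.
DWL = ½ × 10.0813 × 48.4911 = 244.4267.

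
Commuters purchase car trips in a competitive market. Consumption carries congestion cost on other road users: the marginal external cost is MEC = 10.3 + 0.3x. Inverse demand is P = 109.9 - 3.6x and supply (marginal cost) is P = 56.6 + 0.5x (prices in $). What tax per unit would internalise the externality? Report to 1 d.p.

tax = $13.2 per unit

Social marginal benefit = demand − MEC = 99.6 - 3.9x.
Set SMB = MC: 99.6 - 3.9x = 56.6 + 0.5x → x* = 9.7727.
The Pigouvian tax equals MEC at x*: 10.3 + 0.3×9.7727 = 13.2318.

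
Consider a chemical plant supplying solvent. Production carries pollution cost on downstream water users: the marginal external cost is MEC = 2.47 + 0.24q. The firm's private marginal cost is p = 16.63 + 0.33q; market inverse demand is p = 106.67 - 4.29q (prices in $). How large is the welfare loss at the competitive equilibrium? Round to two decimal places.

DWL = $5.26

Market equilibrium (private): 16.63 + 0.33q = 106.67 - 4.29q → q_m = 19.4892.
Social marginal cost = private MC + MEC = 19.10 + 0.57q.
Set SMC = demand: 19.10 + 0.57q = 106.67 - 4.29q → q* = 18.0185.
The loss is the area between SMC and demand from q* to q_m; with linear curves that's a triangle of height MEC(q_m).
DWL = ½ × 1.4707 × 7.1474 = 5.2558.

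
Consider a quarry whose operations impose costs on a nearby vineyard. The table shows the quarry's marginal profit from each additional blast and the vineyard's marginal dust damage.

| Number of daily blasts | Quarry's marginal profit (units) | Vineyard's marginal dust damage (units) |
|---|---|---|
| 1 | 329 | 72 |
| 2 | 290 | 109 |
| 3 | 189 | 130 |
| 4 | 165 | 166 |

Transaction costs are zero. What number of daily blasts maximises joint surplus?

Bargaining reaches the level where marginal profit last exceeds marginal dust damage.
That holds through level 3 (189 ≥ 130) but not at 4 (165 < 166).

3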